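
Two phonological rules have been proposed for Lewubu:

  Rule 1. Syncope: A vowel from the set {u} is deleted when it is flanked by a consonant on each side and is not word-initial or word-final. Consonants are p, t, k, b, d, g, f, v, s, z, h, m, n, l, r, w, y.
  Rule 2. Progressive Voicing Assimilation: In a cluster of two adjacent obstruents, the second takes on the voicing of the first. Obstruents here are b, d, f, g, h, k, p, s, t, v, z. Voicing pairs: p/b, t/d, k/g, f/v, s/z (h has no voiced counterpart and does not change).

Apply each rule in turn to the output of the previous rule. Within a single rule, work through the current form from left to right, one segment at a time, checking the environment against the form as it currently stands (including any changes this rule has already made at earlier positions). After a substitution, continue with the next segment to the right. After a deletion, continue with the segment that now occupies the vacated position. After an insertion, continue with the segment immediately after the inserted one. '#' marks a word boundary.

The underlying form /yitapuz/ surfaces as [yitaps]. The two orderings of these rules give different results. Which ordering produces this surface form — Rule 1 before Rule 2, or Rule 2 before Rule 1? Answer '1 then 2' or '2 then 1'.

1 then 2

Order 1 then 2:
  1 Syncope: [yitapuz] → [yitapz]
  2 Progressive Voicing Assimilation: [yitapz] → [yitaps]
  result: [yitaps]
Order 2 then 1:
  2 Progressive Voicing Assimilation: no change — [yitapuz]
  1 Syncope: [yitapuz] → [yitapz]
  result: [yitapz]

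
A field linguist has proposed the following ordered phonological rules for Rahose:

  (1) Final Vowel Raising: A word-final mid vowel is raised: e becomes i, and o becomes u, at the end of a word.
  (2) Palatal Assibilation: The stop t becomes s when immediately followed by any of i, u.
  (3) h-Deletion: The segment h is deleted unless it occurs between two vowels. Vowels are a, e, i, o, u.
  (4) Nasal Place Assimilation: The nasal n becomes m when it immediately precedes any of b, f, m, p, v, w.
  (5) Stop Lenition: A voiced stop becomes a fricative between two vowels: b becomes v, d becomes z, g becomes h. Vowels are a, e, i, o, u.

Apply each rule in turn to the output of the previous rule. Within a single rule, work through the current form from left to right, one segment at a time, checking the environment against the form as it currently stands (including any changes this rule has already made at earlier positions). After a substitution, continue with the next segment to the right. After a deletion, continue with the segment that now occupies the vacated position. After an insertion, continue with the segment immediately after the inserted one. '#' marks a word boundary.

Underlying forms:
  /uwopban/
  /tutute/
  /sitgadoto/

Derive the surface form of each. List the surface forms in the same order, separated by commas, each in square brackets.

[uwopban], [sususi], [sitgazosu]

/uwopban/:
  (1) Final Vowel Raising: no change — [uwopban]
  (2) Palatal Assibilation: no change — [uwopban]
  (3) h-Deletion: no change — [uwopban]
  (4) Nasal Place Assimilation: no change — [uwopban]
  (5) Stop Lenition: no change — [uwopban]
/tutute/:
  (1) Final Vowel Raising: [tutute] → [tututi]
  (2) Palatal Assibilation: [tututi] → [sususi]
  (3) h-Deletion: no change — [sususi]
  (4) Nasal Place Assimilation: no change — [sususi]
  (5) Stop Lenition: no change — [sususi]
/sitgadoto/:
  (1) Final Vowel Raising: [sitgadoto] → [sitgadotu]
  (2) Palatal Assibilation: [sitgadotu] → [sitgadosu]
  (3) h-Deletion: no change — [sitgadosu]
  (4) Nasal Place Assimilation: no change — [sitgadosu]
  (5) Stop Lenition: [sitgadosu] → [sitgazosu]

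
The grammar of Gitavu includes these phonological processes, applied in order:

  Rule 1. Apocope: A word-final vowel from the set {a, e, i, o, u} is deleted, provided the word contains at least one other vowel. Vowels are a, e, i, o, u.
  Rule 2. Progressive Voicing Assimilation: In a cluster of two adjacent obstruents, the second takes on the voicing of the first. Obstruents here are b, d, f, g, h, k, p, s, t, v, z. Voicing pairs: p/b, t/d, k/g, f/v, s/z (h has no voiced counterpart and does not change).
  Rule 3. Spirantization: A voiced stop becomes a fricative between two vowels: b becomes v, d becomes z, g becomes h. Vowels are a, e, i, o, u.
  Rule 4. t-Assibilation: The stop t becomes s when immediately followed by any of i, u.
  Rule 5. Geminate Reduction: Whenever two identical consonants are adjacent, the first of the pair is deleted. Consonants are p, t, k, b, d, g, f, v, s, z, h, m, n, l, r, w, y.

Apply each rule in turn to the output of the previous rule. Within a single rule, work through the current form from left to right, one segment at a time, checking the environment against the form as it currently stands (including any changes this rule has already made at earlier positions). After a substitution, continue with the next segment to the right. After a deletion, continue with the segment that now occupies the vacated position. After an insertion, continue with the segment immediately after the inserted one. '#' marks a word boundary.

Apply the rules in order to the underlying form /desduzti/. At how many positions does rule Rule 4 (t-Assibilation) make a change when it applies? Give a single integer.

1

Rule 1 Apocope: [desduzti] → [desduzt]
Rule 2 Progressive Voicing Assimilation: [desduzt] → [destuzd]
Rule 3 Spirantization: no change — [destuzd]
Rule 4 t-Assibilation: [destuzd] → [dessuzd]
Rule 5 Geminate Reduction: [dessuzd] → [desuzd]
Rule Rule 4 changed 1 position(s).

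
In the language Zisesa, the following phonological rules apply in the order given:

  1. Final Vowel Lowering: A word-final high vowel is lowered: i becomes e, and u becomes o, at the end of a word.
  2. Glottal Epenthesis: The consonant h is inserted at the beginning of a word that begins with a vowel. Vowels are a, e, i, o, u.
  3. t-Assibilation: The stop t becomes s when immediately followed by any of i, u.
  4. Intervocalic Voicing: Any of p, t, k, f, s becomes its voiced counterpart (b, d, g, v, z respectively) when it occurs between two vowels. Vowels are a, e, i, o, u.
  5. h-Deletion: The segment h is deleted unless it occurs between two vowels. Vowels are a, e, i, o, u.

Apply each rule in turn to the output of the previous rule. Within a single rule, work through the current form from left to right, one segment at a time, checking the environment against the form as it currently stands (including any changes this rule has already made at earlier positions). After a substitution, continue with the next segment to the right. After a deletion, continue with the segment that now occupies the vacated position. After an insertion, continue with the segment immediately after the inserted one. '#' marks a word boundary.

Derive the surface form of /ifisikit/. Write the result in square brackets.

[ivizigit]

1 Final Vowel Lowering: no change — [ifisikit]
2 Glottal Epenthesis: [ifisikit] → [hifisikit]
3 t-Assibilation: no change — [hifisikit]
4 Intervocalic Voicing: [hifisikit] → [hivizigit]
5 h-Deletion: [hivizigit] → [ivizigit]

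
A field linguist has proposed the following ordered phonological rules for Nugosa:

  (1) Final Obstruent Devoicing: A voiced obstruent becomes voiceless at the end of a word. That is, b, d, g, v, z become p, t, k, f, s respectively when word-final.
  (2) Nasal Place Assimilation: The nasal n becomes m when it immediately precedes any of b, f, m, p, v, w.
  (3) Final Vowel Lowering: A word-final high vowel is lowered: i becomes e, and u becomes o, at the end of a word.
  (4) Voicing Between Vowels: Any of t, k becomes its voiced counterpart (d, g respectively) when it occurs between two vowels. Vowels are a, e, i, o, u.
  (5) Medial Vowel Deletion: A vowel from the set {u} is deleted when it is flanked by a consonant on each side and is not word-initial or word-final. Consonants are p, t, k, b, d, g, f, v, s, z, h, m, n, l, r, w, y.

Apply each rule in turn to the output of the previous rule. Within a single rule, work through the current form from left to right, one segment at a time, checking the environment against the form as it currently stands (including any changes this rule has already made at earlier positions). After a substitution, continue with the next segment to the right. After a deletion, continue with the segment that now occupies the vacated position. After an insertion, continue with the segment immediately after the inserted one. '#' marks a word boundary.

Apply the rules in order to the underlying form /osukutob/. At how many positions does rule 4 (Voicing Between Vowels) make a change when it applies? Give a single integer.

(1) Final Obstruent Devoicing: [osukutob] → [osukutop]
(2) Nasal Place Assimilation: no change — [osukutop]
(3) Final Vowel Lowering: no change — [osukutop]
(4) Voicing Between Vowels: [osukutop] → [osugudop]
(5) Medial Vowel Deletion: [osugudop] → [osgdop]
Rule 4 changed 2 position(s).

2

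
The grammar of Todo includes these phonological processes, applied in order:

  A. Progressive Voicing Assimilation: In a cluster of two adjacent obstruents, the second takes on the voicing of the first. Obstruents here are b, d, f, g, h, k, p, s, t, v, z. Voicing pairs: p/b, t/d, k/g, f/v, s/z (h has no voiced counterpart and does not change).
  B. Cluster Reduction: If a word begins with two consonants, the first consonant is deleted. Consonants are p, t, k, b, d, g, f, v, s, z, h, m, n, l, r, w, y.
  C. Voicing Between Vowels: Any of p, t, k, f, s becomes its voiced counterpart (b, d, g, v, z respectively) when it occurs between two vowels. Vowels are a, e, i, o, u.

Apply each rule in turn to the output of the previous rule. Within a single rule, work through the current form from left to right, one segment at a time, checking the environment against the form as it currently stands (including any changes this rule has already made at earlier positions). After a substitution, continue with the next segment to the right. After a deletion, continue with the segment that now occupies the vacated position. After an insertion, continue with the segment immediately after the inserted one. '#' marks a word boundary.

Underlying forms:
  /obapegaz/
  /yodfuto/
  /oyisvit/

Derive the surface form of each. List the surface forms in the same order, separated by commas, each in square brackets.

/obapegaz/:
  A Progressive Voicing Assimilation: no change — [obapegaz]
  B Cluster Reduction: no change — [obapegaz]
  C Voicing Between Vowels: [obapegaz] → [obabegaz]
/yodfuto/:
  A Progressive Voicing Assimilation: [yodfuto] → [yodvuto]
  B Cluster Reduction: no change — [yodvuto]
  C Voicing Between Vowels: [yodvuto] → [yodvudo]
/oyisvit/:
  A Progressive Voicing Assimilation: [oyisvit] → [oyisfit]
  B Cluster Reduction: no change — [oyisfit]
  C Voicing Between Vowels: no change — [oyisfit]

[obabegaz], [yodvudo], [oyisfit]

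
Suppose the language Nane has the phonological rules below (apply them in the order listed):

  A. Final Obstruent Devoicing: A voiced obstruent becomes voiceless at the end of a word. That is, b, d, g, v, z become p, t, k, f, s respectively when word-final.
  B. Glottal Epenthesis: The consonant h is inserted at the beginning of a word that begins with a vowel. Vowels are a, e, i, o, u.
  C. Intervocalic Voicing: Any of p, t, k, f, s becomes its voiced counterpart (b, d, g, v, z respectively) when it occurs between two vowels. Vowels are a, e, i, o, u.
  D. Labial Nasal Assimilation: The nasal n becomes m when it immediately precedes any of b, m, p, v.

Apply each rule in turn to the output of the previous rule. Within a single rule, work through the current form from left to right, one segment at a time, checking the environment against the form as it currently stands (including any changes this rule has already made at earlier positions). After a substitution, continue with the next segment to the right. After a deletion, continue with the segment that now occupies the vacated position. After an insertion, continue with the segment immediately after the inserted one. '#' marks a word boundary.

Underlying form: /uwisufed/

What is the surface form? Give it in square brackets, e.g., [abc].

A Final Obstruent Devoicing: [uwisufed] → [uwisufet]
B Glottal Epenthesis: [uwisufet] → [huwisufet]
C Intervocalic Voicing: [huwisufet] → [huwizuvet]
D Labial Nasal Assimilation: no change — [huwizuvet]

[huwizuvet]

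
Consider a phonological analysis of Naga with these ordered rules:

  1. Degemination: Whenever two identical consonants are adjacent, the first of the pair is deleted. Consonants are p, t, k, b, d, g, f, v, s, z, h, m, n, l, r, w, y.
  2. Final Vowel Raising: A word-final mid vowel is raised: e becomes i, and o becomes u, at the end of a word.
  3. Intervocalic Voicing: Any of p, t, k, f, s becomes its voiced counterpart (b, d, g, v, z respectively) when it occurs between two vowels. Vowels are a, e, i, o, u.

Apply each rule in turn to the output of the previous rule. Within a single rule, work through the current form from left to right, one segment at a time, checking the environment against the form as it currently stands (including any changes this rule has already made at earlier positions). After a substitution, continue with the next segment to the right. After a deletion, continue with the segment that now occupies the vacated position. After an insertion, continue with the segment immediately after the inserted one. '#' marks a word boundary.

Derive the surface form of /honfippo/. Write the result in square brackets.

1 Degemination: [honfippo] → [honfipo]
2 Final Vowel Raising: [honfipo] → [honfipu]
3 Intervocalic Voicing: [honfipu] → [honfibu]

[honfibu]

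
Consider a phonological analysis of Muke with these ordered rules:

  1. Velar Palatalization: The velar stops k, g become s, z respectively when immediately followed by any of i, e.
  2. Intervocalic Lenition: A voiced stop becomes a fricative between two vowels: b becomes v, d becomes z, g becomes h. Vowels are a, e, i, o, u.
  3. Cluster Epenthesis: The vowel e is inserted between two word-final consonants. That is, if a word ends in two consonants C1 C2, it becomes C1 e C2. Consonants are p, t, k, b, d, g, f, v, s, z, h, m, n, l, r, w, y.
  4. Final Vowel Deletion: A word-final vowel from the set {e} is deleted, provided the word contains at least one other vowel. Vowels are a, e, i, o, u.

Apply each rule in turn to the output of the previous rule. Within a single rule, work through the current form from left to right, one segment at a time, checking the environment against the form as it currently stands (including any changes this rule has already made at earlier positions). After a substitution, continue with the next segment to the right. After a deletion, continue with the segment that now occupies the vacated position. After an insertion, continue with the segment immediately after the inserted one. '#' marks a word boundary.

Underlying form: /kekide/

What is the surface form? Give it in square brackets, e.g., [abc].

1 Velar Palatalization: [kekide] → [seside]
2 Intervocalic Lenition: [seside] → [sesize]
3 Cluster Epenthesis: no change — [sesize]
4 Final Vowel Deletion: [sesize] → [sesiz]

[sesiz]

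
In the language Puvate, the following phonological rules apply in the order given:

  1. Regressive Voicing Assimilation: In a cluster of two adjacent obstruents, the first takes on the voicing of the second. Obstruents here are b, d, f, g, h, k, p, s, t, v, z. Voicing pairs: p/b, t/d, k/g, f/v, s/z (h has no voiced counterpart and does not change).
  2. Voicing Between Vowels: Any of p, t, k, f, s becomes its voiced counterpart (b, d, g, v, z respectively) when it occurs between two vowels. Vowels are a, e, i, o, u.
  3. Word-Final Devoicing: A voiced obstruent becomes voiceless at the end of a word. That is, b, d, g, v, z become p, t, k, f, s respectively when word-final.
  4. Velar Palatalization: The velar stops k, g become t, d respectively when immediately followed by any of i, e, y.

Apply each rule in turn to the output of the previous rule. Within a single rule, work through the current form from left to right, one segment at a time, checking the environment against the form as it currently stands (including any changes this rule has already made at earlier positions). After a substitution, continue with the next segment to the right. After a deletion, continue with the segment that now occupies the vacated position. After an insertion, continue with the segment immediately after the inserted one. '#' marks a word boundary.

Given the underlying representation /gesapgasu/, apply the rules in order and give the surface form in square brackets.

1 Regressive Voicing Assimilation: [gesapgasu] → [gesabgasu]
2 Voicing Between Vowels: [gesabgasu] → [gezabgazu]
3 Word-Final Devoicing: no change — [gezabgazu]
4 Velar Palatalization: [gezabgazu] → [dezabgazu]

[dezabgazu]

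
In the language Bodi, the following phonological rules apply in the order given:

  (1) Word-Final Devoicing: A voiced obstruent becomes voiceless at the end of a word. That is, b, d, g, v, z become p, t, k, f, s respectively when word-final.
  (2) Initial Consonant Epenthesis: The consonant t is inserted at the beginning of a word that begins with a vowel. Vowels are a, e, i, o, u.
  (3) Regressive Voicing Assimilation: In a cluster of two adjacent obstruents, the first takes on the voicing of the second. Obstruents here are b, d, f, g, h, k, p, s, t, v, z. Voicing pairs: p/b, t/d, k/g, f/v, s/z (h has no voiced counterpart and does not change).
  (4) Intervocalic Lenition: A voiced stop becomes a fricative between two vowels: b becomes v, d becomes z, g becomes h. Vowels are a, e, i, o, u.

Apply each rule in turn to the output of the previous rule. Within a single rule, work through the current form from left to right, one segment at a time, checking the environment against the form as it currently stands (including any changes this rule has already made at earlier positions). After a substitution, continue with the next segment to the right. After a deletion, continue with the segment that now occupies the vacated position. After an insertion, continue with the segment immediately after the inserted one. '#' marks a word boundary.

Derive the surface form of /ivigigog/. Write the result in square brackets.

(1) Word-Final Devoicing: [ivigigog] → [ivigigok]
(2) Initial Consonant Epenthesis: [ivigigok] → [tivigigok]
(3) Regressive Voicing Assimilation: no change — [tivigigok]
(4) Intervocalic Lenition: [tivigigok] → [tivihihok]

[tivihihok]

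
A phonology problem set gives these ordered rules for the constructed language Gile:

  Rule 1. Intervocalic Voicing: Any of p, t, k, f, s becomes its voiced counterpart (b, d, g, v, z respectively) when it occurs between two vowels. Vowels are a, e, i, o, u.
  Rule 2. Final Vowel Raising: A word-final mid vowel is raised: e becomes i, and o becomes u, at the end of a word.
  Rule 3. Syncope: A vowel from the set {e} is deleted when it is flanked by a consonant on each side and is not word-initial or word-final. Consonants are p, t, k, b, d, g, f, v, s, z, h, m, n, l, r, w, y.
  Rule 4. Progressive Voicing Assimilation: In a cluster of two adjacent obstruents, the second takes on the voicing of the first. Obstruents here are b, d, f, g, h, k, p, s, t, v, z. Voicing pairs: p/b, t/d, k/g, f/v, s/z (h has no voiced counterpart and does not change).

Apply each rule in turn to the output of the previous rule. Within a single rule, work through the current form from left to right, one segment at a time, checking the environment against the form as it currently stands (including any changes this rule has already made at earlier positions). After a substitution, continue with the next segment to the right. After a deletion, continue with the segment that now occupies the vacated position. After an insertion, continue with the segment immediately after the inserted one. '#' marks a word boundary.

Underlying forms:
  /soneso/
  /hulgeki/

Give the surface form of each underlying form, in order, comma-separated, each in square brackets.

[sonzu], [hulggi]

/soneso/:
  Rule 1 Intervocalic Voicing: [soneso] → [sonezo]
  Rule 2 Final Vowel Raising: [sonezo] → [sonezu]
  Rule 3 Syncope: [sonezu] → [sonzu]
  Rule 4 Progressive Voicing Assimilation: no change — [sonzu]
/hulgeki/:
  Rule 1 Intervocalic Voicing: [hulgeki] → [hulgegi]
  Rule 2 Final Vowel Raising: no change — [hulgegi]
  Rule 3 Syncope: [hulgegi] → [hulggi]
  Rule 4 Progressive Voicing Assimilation: no change — [hulggi]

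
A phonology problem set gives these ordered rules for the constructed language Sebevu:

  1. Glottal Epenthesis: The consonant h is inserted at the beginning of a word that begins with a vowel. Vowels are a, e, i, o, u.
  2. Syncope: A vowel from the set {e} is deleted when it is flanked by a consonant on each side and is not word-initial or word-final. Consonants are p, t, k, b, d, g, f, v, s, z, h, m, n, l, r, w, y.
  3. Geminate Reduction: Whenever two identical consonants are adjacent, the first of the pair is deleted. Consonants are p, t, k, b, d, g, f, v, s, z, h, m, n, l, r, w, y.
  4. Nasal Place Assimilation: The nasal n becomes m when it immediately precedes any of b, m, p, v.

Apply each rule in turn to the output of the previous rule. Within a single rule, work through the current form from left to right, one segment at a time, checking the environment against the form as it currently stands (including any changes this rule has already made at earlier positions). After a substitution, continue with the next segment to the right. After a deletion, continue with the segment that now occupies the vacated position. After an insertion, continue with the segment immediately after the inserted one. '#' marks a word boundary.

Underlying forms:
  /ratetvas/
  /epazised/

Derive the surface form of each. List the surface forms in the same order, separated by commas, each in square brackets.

/ratetvas/:
  1 Glottal Epenthesis: no change — [ratetvas]
  2 Syncope: [ratetvas] → [rattvas]
  3 Geminate Reduction: [rattvas] → [ratvas]
  4 Nasal Place Assimilation: no change — [ratvas]
/epazised/:
  1 Glottal Epenthesis: [epazised] → [hepazised]
  2 Syncope: [hepazised] → [hpazisd]
  3 Geminate Reduction: no change — [hpazisd]
  4 Nasal Place Assimilation: no change — [hpazisd]

[ratvas], [hpazisd]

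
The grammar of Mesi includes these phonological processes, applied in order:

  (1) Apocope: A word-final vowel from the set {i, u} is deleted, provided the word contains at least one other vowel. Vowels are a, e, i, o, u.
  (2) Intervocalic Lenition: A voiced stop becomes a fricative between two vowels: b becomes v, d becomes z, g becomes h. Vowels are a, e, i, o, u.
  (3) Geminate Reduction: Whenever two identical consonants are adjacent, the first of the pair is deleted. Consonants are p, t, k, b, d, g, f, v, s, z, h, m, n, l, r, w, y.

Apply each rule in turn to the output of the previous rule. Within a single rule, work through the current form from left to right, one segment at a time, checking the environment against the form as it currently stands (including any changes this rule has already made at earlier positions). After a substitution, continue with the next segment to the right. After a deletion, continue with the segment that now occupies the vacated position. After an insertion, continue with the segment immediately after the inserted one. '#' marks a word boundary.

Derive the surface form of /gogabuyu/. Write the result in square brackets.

[gohavuy]

(1) Apocope: [gogabuyu] → [gogabuy]
(2) Intervocalic Lenition: [gogabuy] → [gohavuy]
(3) Geminate Reduction: no change — [gohavuy]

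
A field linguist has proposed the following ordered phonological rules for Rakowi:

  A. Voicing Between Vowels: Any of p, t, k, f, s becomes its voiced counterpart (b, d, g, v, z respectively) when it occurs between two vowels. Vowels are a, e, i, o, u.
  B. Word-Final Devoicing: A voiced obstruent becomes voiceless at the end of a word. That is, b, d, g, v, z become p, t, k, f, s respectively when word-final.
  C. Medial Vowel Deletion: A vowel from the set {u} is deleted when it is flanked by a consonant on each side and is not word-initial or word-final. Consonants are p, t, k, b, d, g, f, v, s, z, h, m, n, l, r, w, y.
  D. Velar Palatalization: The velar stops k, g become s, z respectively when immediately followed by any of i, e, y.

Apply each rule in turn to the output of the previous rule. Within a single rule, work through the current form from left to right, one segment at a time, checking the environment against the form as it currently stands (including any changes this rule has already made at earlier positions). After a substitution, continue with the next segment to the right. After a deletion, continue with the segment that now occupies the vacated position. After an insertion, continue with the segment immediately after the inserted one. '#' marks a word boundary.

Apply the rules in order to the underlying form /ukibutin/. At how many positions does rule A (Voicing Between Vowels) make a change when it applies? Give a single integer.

2

A Voicing Between Vowels: [ukibutin] → [ugibudin]
B Word-Final Devoicing: no change — [ugibudin]
C Medial Vowel Deletion: [ugibudin] → [ugibdin]
D Velar Palatalization: [ugibdin] → [uzibdin]
Rule A changed 2 position(s).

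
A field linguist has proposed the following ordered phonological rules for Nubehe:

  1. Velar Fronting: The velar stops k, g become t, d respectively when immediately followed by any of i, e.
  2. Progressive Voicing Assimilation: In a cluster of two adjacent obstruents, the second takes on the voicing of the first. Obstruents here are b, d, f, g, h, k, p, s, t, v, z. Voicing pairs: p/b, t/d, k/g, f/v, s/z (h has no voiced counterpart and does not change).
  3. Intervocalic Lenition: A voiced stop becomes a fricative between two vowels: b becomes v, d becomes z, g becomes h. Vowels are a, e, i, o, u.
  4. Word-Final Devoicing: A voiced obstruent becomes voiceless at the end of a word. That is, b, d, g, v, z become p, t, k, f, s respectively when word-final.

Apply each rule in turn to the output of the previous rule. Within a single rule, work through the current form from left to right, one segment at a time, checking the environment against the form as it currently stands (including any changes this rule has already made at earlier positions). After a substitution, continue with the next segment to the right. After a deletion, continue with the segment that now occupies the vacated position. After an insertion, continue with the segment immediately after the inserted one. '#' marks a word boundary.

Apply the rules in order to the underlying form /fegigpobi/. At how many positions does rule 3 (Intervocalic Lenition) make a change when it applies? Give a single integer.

1 Velar Fronting: [fegigpobi] → [fedigpobi]
2 Progressive Voicing Assimilation: [fedigpobi] → [fedigbobi]
3 Intervocalic Lenition: [fedigbobi] → [fezigbovi]
4 Word-Final Devoicing: no change — [fezigbovi]
Rule 3 changed 2 position(s).

2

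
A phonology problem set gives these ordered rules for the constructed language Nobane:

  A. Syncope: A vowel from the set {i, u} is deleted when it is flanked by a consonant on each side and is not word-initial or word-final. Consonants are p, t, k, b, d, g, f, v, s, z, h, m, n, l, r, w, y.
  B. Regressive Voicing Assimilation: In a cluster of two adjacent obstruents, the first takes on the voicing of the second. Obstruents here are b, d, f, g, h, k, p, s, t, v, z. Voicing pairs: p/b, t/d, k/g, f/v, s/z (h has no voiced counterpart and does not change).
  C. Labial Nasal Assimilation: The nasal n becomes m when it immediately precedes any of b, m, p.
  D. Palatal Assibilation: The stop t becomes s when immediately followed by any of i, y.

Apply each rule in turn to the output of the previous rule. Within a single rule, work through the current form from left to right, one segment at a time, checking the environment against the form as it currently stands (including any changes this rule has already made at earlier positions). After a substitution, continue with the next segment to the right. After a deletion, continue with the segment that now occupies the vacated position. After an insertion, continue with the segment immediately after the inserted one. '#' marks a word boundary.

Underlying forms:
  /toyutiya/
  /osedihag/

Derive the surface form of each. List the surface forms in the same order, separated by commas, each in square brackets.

/toyutiya/:
  A Syncope: [toyutiya] → [toytya]
  B Regressive Voicing Assimilation: no change — [toytya]
  C Labial Nasal Assimilation: no change — [toytya]
  D Palatal Assibilation: [toytya] → [toysya]
/osedihag/:
  A Syncope: [osedihag] → [osedhag]
  B Regressive Voicing Assimilation: [osedhag] → [osethag]
  C Labial Nasal Assimilation: no change — [osethag]
  D Palatal Assibilation: no change — [osethag]

[toysya], [osethag]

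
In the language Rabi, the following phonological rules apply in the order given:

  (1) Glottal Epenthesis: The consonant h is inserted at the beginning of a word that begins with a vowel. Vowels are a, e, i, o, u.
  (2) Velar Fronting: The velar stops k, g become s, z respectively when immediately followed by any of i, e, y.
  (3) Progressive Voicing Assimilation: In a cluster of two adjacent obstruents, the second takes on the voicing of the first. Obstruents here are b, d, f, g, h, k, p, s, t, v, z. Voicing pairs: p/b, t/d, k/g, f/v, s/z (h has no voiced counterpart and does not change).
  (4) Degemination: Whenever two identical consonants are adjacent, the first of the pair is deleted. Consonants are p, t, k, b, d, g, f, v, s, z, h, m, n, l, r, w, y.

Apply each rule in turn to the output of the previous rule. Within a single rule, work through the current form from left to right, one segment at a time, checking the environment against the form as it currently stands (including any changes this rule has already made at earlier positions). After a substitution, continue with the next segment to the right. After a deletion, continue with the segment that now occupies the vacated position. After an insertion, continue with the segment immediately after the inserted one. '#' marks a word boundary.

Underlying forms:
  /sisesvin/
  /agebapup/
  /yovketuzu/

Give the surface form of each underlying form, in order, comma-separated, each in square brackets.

[sisesfin], [hazebapup], [yovzetuzu]

/sisesvin/:
  (1) Glottal Epenthesis: no change — [sisesvin]
  (2) Velar Fronting: no change — [sisesvin]
  (3) Progressive Voicing Assimilation: [sisesvin] → [sisesfin]
  (4) Degemination: no change — [sisesfin]
/agebapup/:
  (1) Glottal Epenthesis: [agebapup] → [hagebapup]
  (2) Velar Fronting: [hagebapup] → [hazebapup]
  (3) Progressive Voicing Assimilation: no change — [hazebapup]
  (4) Degemination: no change — [hazebapup]
/yovketuzu/:
  (1) Glottal Epenthesis: no change — [yovketuzu]
  (2) Velar Fronting: [yovketuzu] → [yovsetuzu]
  (3) Progressive Voicing Assimilation: [yovsetuzu] → [yovzetuzu]
  (4) Degemination: no change — [yovzetuzu]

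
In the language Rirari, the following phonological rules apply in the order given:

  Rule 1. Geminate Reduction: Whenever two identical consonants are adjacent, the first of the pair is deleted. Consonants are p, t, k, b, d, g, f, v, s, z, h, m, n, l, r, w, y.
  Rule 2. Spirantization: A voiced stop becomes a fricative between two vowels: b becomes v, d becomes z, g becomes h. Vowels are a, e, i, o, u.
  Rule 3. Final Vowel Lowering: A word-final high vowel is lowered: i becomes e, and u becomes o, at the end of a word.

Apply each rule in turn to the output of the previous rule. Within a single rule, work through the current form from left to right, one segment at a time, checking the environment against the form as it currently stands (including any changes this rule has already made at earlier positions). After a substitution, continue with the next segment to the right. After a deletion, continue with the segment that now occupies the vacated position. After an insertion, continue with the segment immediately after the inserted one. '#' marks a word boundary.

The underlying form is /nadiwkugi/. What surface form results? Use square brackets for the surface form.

Rule 1 Geminate Reduction: no change — [nadiwkugi]
Rule 2 Spirantization: [nadiwkugi] → [naziwkuhi]
Rule 3 Final Vowel Lowering: [naziwkuhi] → [naziwkuhe]

[naziwkuhe]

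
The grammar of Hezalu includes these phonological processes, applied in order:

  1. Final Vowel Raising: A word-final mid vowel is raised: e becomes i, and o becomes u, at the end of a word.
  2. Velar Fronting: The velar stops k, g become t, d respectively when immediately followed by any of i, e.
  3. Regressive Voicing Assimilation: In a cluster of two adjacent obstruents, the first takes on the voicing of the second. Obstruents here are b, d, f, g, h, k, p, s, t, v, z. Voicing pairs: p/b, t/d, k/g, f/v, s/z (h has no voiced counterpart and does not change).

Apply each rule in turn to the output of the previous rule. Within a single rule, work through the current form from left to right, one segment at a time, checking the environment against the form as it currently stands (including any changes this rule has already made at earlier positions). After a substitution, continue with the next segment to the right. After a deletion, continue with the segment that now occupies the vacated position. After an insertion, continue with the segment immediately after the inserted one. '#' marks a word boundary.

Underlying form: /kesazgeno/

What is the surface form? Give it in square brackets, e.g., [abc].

[tesazdenu]

1 Final Vowel Raising: [kesazgeno] → [kesazgenu]
2 Velar Fronting: [kesazgenu] → [tesazdenu]
3 Regressive Voicing Assimilation: no change — [tesazdenu]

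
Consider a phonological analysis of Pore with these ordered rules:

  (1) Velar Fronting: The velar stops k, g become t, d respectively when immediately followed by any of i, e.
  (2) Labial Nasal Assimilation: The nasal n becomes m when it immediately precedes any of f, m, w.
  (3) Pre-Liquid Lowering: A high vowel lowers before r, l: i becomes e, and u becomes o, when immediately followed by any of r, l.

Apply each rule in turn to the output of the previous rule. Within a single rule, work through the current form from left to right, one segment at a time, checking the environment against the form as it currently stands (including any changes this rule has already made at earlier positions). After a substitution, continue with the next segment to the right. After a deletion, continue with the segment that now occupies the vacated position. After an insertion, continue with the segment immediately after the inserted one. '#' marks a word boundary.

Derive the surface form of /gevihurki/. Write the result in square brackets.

[devihorti]

(1) Velar Fronting: [gevihurki] → [devihurti]
(2) Labial Nasal Assimilation: no change — [devihurti]
(3) Pre-Liquid Lowering: [devihurti] → [devihorti]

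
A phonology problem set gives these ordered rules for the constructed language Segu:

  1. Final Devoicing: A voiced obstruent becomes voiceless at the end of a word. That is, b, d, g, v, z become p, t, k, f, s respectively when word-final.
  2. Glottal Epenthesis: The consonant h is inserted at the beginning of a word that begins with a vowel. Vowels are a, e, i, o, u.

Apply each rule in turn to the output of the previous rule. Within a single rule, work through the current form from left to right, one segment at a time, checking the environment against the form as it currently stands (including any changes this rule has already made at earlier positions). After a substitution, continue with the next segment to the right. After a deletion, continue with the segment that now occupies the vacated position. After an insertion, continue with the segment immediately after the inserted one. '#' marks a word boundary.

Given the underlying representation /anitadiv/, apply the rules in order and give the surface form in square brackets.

1 Final Devoicing: [anitadiv] → [anitadif]
2 Glottal Epenthesis: [anitadif] → [hanitadif]

[hanitadif]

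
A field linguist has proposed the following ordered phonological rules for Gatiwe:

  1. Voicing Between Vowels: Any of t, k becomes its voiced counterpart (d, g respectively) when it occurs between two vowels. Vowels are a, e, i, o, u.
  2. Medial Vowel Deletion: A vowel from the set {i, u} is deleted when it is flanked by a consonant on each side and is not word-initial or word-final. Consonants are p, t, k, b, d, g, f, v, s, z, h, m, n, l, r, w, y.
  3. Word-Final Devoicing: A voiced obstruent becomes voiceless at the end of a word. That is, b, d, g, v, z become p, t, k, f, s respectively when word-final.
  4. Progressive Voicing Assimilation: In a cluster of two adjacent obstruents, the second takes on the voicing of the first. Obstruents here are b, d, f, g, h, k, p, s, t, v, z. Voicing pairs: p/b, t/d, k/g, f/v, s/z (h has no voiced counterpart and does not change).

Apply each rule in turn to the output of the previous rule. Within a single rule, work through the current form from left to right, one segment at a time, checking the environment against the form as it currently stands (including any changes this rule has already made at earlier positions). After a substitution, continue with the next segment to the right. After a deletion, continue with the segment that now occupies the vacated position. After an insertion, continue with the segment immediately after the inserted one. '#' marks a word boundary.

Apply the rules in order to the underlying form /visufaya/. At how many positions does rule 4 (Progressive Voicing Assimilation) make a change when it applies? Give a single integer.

2

1 Voicing Between Vowels: no change — [visufaya]
2 Medial Vowel Deletion: [visufaya] → [vsfaya]
3 Word-Final Devoicing: no change — [vsfaya]
4 Progressive Voicing Assimilation: [vsfaya] → [vzvaya]
Rule 4 changed 2 position(s).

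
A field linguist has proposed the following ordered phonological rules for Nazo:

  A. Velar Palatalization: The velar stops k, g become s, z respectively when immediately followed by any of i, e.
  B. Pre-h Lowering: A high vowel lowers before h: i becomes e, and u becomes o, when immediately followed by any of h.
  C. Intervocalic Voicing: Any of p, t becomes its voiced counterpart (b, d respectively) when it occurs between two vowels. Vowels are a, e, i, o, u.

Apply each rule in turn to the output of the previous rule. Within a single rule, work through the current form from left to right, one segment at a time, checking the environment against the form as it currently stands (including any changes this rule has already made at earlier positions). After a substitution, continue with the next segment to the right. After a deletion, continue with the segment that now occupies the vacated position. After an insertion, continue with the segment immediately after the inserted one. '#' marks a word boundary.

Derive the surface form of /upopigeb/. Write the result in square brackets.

[ubobizeb]

A Velar Palatalization: [upopigeb] → [upopizeb]
B Pre-h Lowering: no change — [upopizeb]
C Intervocalic Voicing: [upopizeb] → [ubobizeb]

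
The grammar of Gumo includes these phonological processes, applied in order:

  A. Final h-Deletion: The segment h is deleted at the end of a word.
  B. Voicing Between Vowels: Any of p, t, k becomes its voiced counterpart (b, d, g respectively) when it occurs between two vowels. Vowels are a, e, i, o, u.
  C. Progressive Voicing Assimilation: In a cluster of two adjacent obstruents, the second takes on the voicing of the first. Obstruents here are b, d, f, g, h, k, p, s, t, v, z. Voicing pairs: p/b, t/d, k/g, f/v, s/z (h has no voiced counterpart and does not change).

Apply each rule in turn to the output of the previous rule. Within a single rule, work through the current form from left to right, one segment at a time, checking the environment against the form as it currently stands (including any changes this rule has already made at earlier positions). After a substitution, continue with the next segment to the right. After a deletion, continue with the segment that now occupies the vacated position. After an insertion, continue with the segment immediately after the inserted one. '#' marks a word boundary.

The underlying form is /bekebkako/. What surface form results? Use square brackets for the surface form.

A Final h-Deletion: no change — [bekebkako]
B Voicing Between Vowels: [bekebkako] → [begebkago]
C Progressive Voicing Assimilation: [begebkago] → [begebgago]

[begebgago]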